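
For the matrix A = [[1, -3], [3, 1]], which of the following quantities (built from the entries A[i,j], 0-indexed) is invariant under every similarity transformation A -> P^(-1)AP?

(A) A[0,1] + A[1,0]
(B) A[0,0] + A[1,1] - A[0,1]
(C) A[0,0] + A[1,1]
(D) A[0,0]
C

A[0,0] + A[1,1] is the trace of A. By the cyclic property of the trace, tr(P^(-1)AP) = tr(APP^(-1)) = tr(A), so it is the same for every matrix similar to A.

The other combinations are not similarity invariants. For example, take P = [[1, 1], [1, 2]] (det P = 1), so P^(-1) = [[2, -1], [-1, 1]] and
B = P^(-1)AP = [[-8, -15], [6, 10]].
Evaluating each option on A and on B:
(A) A[0,1] + A[1,0]: 0 for A, -9 for B -> changes
(B) A[0,0] + A[1,1] - A[0,1]: 5 for A, 17 for B -> changes
(C) A[0,0] + A[1,1]: 2 for A, 2 for B -> unchanged
(D) A[0,0]: 1 for A, -8 for B -> changes

Only (C) A[0,0] + A[1,1] = 2 survives (and it does so for every P, not just this one), so it is the invariant.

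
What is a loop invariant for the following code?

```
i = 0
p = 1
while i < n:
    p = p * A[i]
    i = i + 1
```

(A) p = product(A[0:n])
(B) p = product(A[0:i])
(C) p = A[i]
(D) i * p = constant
B

A loop invariant must hold before the first iteration and be re-established by every execution of the body.

(B) p = product(A[0:i]): Initially i = 0 and p = 1 = product of the empty slice A[0:0]. If p = product(A[0:i]) holds at the top of an iteration, the body sets p to product(A[0:i]) * A[i] = product(A[0:i+1]) and then i to i+1, so the property is restored. At exit i = n, giving p = product(A[0:n]).

The other options fail:
(A) p = product(A[0:n]): false before the loop (p = 1, not the full product) -- it only becomes true at exit.
(C) p = A[i]: after the first iteration p = A[0] but i = 1; in general p is a product of several elements, not a single one.
(D) i * p = constant: initially i * p = 0, but after one iteration it is 1 * A[0], which is nonzero in general.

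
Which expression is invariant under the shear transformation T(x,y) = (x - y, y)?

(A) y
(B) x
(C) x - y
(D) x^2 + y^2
A

Under the shear T(x,y) = (x - y, y):
Substitute the transformed coordinates into each option and compare with the original:
(A) y  ->  (y) = y   [equals y: invariant]
(B) x  ->  (x - y) = x - y   [differs from x: not invariant]
(C) x - y  ->  (x - y) - (y) = x - 2y   [differs from x - y: not invariant]
(D) x^2 + y^2  ->  (x - y)^2 + (y)^2 = x^2 - 2xy + 2y^2   [differs from x^2 + y^2: not invariant]

Only option (A), y, is unchanged by the transformation.
A horizontal shear moves points parallel to the x-axis, so the y-coordinate (and any function of y alone) is unchanged.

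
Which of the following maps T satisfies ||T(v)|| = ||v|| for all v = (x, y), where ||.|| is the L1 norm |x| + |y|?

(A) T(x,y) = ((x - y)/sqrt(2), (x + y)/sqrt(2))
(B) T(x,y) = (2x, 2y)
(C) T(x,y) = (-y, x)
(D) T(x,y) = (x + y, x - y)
C

A transformation preserves a norm if ||T(v)|| = ||v|| for every v; a single vector where the norm changes rules an option out.

(A) T(x,y) = ((x - y)/sqrt(2), (x + y)/sqrt(2)): v = (1, 0) has norm |1| + |0| = 1, but T(v) = (sqrt(2)/2, sqrt(2)/2) has norm sqrt(2) -- not preserved.
(B) T(x,y) = (2x, 2y): v = (1, 0) has norm |1| + |0| = 1, but T(v) = (2, 0) has norm 2 -- not preserved.
(C) T(x,y) = (-y, x): preserves the norm -- it only permutes the coordinates and/or flips signs, which leaves |x| + |y| unchanged.
(D) T(x,y) = (x + y, x - y): v = (1, 0) has norm |1| + |0| = 1, but T(v) = (1, 1) has norm 2 -- not preserved.

Therefore the answer is (C).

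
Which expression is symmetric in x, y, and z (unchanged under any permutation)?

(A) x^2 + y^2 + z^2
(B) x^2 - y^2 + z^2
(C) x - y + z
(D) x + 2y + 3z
A

A symmetric expression is unchanged when the variables are permuted; here the transformation to test is the swap (x, y) -> (y, x).
A symmetric expression must survive every permutation; the single swap x <-> y already eliminates the distractors, and the keyed expression is also unchanged by x <-> z and y <-> z (each variable enters it in exactly the same way).
Substitute the transformed coordinates into each option and compare with the original:
(A) x^2 + y^2 + z^2  ->  (y)^2 + (x)^2 + z^2 = x^2 + y^2 + z^2   [equals x^2 + y^2 + z^2: invariant]
(B) x^2 - y^2 + z^2  ->  (y)^2 - (x)^2 + z^2 = -x^2 + y^2 + z^2   [differs from x^2 - y^2 + z^2: not invariant]
(C) x - y + z  ->  (y) - (x) + z = -x + y + z   [differs from x - y + z: not invariant]
(D) x + 2y + 3z  ->  (y) + 2(x) + 3z = 2x + y + 3z   [differs from x + 2y + 3z: not invariant]

Only option (A), x^2 + y^2 + z^2, is unchanged by the transformation.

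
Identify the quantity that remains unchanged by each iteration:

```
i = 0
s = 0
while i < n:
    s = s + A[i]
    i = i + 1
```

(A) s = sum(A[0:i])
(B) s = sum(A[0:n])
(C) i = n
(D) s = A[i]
A

A loop invariant must hold before the first iteration and be re-established by every execution of the body.

(A) s = sum(A[0:i]): Initially i = 0 and s = 0 = sum of the empty slice A[0:0]. If s = sum(A[0:i]) holds at the top of an iteration, the body sets s to sum(A[0:i]) + A[i] = sum(A[0:i+1]) and then i to i+1, so s = sum(A[0:i]) holds again. At exit i = n, giving s = sum(A[0:n]).

The other options fail:
(B) s = sum(A[0:n]): false before the loop (s = 0, not the full sum) -- it only becomes true at exit.
(C) i = n: false initially (i = 0); it is the exit condition, not an invariant.
(D) s = A[i]: after the first iteration s = A[0] but i = 1, so s = A[i] compares s with the wrong element (and fails in general).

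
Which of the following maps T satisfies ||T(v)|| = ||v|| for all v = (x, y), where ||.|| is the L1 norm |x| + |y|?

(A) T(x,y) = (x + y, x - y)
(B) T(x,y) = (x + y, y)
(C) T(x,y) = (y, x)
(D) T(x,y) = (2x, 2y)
C

A transformation preserves a norm if ||T(v)|| = ||v|| for every v; a single vector where the norm changes rules an option out.

(A) T(x,y) = (x + y, x - y): v = (1, 0) has norm |1| + |0| = 1, but T(v) = (1, 1) has norm 2 -- not preserved.
(B) T(x,y) = (x + y, y): v = (0, 1) has norm |0| + |1| = 1, but T(v) = (1, 1) has norm 2 -- not preserved.
(C) T(x,y) = (y, x): preserves the norm -- it only permutes the coordinates and/or flips signs, which leaves |x| + |y| unchanged.
(D) T(x,y) = (2x, 2y): v = (1, 0) has norm |1| + |0| = 1, but T(v) = (2, 0) has norm 2 -- not preserved.

Therefore the answer is (C).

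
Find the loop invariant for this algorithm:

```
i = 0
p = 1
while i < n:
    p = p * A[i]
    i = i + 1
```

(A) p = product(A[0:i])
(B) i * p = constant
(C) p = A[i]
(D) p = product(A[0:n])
A

A loop invariant must hold before the first iteration and be re-established by every execution of the body.

(A) p = product(A[0:i]): Initially i = 0 and p = 1 = product of the empty slice A[0:0]. If p = product(A[0:i]) holds at the top of an iteration, the body sets p to product(A[0:i]) * A[i] = product(A[0:i+1]) and then i to i+1, so the property is restored. At exit i = n, giving p = product(A[0:n]).

The other options fail:
(B) i * p = constant: initially i * p = 0, but after one iteration it is 1 * A[0], which is nonzero in general.
(C) p = A[i]: after the first iteration p = A[0] but i = 1; in general p is a product of several elements, not a single one.
(D) p = product(A[0:n]): false before the loop (p = 1, not the full product) -- it only becomes true at exit.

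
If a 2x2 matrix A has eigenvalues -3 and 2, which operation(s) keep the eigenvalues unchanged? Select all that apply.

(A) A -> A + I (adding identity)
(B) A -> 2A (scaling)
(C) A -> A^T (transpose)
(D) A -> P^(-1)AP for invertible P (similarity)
C and D

Eigenvalues are preserved by:
1. Similarity transformations: A -> P^(-1)AP (same characteristic polynomial)
2. Transpose: A^T has the same eigenvalues as A

Eigenvalues are NOT preserved by:
- Adding identity: eigenvalues become -3+1, 2+1
- Scaling: eigenvalues become -6, 4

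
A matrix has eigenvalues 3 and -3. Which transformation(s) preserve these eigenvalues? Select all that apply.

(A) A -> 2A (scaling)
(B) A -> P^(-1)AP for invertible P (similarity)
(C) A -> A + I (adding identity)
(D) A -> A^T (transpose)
B and D

Eigenvalues are preserved by:
1. Similarity transformations: A -> P^(-1)AP (same characteristic polynomial)
2. Transpose: A^T has the same eigenvalues as A

Eigenvalues are NOT preserved by:
- Adding identity: eigenvalues become 3+1, -3+1
- Scaling: eigenvalues become 6, -6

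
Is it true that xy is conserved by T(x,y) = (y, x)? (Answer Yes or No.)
Yes

Substitute T(x,y) = (y, x) into the expression and compare with the original.

Original: xy
After applying T: (y)(x) = xy

This is identical to the original xy, so the expression is invariant.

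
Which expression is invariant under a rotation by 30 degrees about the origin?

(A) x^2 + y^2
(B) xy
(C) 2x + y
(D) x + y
A

A rotation by 30 degrees sends (x, y) to (sqrt(3)x/2 - y/2, x/2 + sqrt(3)y/2).
Substitute the transformed coordinates into each option and compare with the original:
(A) x^2 + y^2  ->  (sqrt(3)x/2 - y/2)^2 + (x/2 + sqrt(3)y/2)^2 = x^2 + y^2   [equals x^2 + y^2: invariant]
(B) xy  ->  (sqrt(3)x/2 - y/2)(x/2 + sqrt(3)y/2) = sqrt(3)x^2/4 + xy/2 - sqrt(3)y^2/4   [differs from xy: not invariant]
(C) 2x + y  ->  2(sqrt(3)x/2 - y/2) + (x/2 + sqrt(3)y/2) = x/2 + sqrt(3)x - y + sqrt(3)y/2   [differs from 2x + y: not invariant]
(D) x + y  ->  (sqrt(3)x/2 - y/2) + (x/2 + sqrt(3)y/2) = x/2 + sqrt(3)x/2 - y/2 + sqrt(3)y/2   [differs from x + y: not invariant]

Only option (A), x^2 + y^2, is unchanged by the transformation.
Geometrically, x^2 + y^2 is the squared distance from the origin, which every rotation about the origin preserves.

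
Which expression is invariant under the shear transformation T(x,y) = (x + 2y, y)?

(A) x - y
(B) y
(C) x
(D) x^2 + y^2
B

Under the shear T(x,y) = (x + 2y, y):
Substitute the transformed coordinates into each option and compare with the original:
(A) x - y  ->  (x + 2y) - (y) = x + y   [differs from x - y: not invariant]
(B) y  ->  (y) = y   [equals y: invariant]
(C) x  ->  (x + 2y) = x + 2y   [differs from x: not invariant]
(D) x^2 + y^2  ->  (x + 2y)^2 + (y)^2 = x^2 + 4xy + 5y^2   [differs from x^2 + y^2: not invariant]

Only option (B), y, is unchanged by the transformation.
A horizontal shear moves points parallel to the x-axis, so the y-coordinate (and any function of y alone) is unchanged.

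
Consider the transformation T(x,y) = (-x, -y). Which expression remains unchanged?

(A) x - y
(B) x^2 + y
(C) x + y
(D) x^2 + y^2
D

An expression E(x,y) is invariant under T if E(T(x,y)) = E(x,y). Here T(x,y) = (-x, -y).
Substitute the transformed coordinates into each option and compare with the original:
(A) x - y  ->  (-x) - (-y) = -x + y   [differs from x - y: not invariant]
(B) x^2 + y  ->  (-x)^2 + (-y) = x^2 - y   [differs from x^2 + y: not invariant]
(C) x + y  ->  (-x) + (-y) = -x - y   [differs from x + y: not invariant]
(D) x^2 + y^2  ->  (-x)^2 + (-y)^2 = x^2 + y^2   [equals x^2 + y^2: invariant]

Only option (D), x^2 + y^2, is unchanged by the transformation.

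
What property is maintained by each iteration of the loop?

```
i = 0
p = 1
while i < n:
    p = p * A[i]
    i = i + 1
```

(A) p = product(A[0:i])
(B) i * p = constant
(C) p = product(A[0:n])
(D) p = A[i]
A

A loop invariant must hold before the first iteration and be re-established by every execution of the body.

(A) p = product(A[0:i]): Initially i = 0 and p = 1 = product of the empty slice A[0:0]. If p = product(A[0:i]) holds at the top of an iteration, the body sets p to product(A[0:i]) * A[i] = product(A[0:i+1]) and then i to i+1, so the property is restored. At exit i = n, giving p = product(A[0:n]).

The other options fail:
(B) i * p = constant: initially i * p = 0, but after one iteration it is 1 * A[0], which is nonzero in general.
(C) p = product(A[0:n]): false before the loop (p = 1, not the full product) -- it only becomes true at exit.
(D) p = A[i]: after the first iteration p = A[0] but i = 1; in general p is a product of several elements, not a single one.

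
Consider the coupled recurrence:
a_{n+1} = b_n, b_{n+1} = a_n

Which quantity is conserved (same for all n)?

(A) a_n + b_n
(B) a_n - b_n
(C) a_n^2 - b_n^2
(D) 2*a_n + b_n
A

Replace a_n by a_{n+1} = b_n and b_n by b_{n+1} = a_n in each option and simplify:
(A) a_n + b_n  ->  (b_n) + (a_n) = a_n + b_n   [conserved]
(B) a_n - b_n  ->  (b_n) - (a_n) = -a_n + b_n   [not conserved]
(C) a_n^2 - b_n^2  ->  (b_n)^2 - (a_n)^2 = -a_n^2 + b_n^2   [not conserved]
(D) 2*a_n + b_n  ->  2*(b_n) + (a_n) = a_n + 2*b_n   [not conserved]

Only (A) a_n + b_n returns to itself after one step, so it is the conserved quantity.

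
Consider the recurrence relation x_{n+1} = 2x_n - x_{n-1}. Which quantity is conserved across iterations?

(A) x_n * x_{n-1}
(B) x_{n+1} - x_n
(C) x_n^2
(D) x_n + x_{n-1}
B

For the recurrence x_{n+1} = 2x_n - x_{n-1}:

If x_{n+1} = 2x_n - x_{n-1}, then:
x_{n+1} - x_n = x_n - x_{n-1}
The first difference is constant throughout the sequence.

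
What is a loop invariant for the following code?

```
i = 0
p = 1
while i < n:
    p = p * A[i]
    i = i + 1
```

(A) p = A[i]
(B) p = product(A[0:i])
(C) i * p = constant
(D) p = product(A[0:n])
B

A loop invariant must hold before the first iteration and be re-established by every execution of the body.

(B) p = product(A[0:i]): Initially i = 0 and p = 1 = product of the empty slice A[0:0]. If p = product(A[0:i]) holds at the top of an iteration, the body sets p to product(A[0:i]) * A[i] = product(A[0:i+1]) and then i to i+1, so the property is restored. At exit i = n, giving p = product(A[0:n]).

The other options fail:
(A) p = A[i]: after the first iteration p = A[0] but i = 1; in general p is a product of several elements, not a single one.
(C) i * p = constant: initially i * p = 0, but after one iteration it is 1 * A[0], which is nonzero in general.
(D) p = product(A[0:n]): false before the loop (p = 1, not the full product) -- it only becomes true at exit.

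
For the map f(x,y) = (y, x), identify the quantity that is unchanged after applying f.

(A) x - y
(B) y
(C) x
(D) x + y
D

For f(x,y) = (y, x):
After applying f: x' = y, y' = x. So x' + y' = y + x = x + y.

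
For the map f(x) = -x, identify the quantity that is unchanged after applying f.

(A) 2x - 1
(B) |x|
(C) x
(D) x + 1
B

For f(x) = -x:
Applying f replaces x by -x. Since |-x| = |x|, the absolute value is unchanged by f, whereas x -> -x, 2x - 1 -> -2x - 1 and x + 1 -> -x + 1 all change.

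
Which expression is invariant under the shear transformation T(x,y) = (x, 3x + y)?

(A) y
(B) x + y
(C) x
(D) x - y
C

Under the shear T(x,y) = (x, 3x + y):
Substitute the transformed coordinates into each option and compare with the original:
(A) y  ->  (3x + y) = 3x + y   [differs from y: not invariant]
(B) x + y  ->  (x) + (3x + y) = 4x + y   [differs from x + y: not invariant]
(C) x  ->  (x) = x   [equals x: invariant]
(D) x - y  ->  (x) - (3x + y) = -2x - y   [differs from x - y: not invariant]

Only option (C), x, is unchanged by the transformation.
A vertical shear moves points parallel to the y-axis, so the x-coordinate (and any function of x alone) is unchanged.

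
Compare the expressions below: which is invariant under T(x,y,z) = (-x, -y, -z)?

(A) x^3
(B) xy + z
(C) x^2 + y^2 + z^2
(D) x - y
C

Apply T(x,y,z) = (-x, -y, -z) to each option, i.e. replace (x, y, z) by the transformed coordinates.
Substitute the transformed coordinates into each option and compare with the original:
(A) x^3  ->  (-x)^3 = -x^3   [differs from x^3: not invariant]
(B) xy + z  ->  (-x)(-y) + (-z) = xy - z   [differs from xy + z: not invariant]
(C) x^2 + y^2 + z^2  ->  (-x)^2 + (-y)^2 + (-z)^2 = x^2 + y^2 + z^2   [equals x^2 + y^2 + z^2: invariant]
(D) x - y  ->  (-x) - (-y) = -x + y   [differs from x - y: not invariant]

Only option (C), x^2 + y^2 + z^2, is unchanged by the transformation.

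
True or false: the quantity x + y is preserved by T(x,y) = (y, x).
True

Substitute T(x,y) = (y, x) into the expression and compare with the original.

Original: x + y
After applying T: (y) + (x) = x + y

This is identical to the original x + y, so the expression is invariant.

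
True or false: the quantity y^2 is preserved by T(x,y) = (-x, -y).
True

Substitute T(x,y) = (-x, -y) into the expression and compare with the original.

Original: y^2
After applying T: (-y)^2 = y^2

This is identical to the original y^2, so the expression is invariant.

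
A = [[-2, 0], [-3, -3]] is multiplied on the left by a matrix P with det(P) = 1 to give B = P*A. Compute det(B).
6

By the multiplicative property of determinants, det(B) = det(P*A) = det(P) * det(A) = det(A),
so the determinant is invariant under multiplication by any determinant-1 matrix; we just need det(A).

det(A) = (-2)(-3) - (0)(-3) = 6 - 0 = 6

Therefore det(B) = 1 * 6 = 6.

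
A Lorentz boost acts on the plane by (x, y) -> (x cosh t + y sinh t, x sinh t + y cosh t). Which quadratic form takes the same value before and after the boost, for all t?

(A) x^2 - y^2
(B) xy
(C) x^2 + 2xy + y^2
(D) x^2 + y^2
A

Write x' = x cosh t + y sinh t, y' = x sinh t + y cosh t and substitute into each option:
(A) x^2 - y^2: (x cosh t + y sinh t)^2 - (x sinh t + y cosh t)^2 = x^2(cosh^2 t - sinh^2 t) + 2xy(cosh t sinh t - sinh t cosh t) + y^2(sinh^2 t - cosh^2 t) = x^2 - y^2   [invariant, using cosh^2 t - sinh^2 t = 1]
(B) xy: (x cosh t + y sinh t)(x sinh t + y cosh t) = xy(cosh^2 t + sinh^2 t) + (x^2 + y^2) sinh t cosh t = xy cosh 2t + (x^2 + y^2)(sinh 2t)/2   [not invariant for t != 0]
(C) x^2 + 2xy + y^2: (x' + y')^2 with x' + y' = (x + y)(cosh t + sinh t) = (x + y)e^t, so it becomes (x + y)^2 e^(2t)   [not invariant for t != 0]
(D) x^2 + y^2: (x cosh t + y sinh t)^2 + (x sinh t + y cosh t)^2 = (x^2 + y^2)(cosh^2 t + sinh^2 t) + 4xy sinh t cosh t = (x^2 + y^2) cosh 2t + 2xy sinh 2t   [not invariant for t != 0]

Only (A) x^2 - y^2 is unchanged; it is the Minkowski form preserved by Lorentz boosts, just as x^2 + y^2 is preserved by ordinary rotations.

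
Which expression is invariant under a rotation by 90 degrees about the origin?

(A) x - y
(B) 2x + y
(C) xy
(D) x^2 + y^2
D

A rotation by 90 degrees sends (x, y) to (-y, x).
Substitute the transformed coordinates into each option and compare with the original:
(A) x - y  ->  (-y) - (x) = -x - y   [differs from x - y: not invariant]
(B) 2x + y  ->  2(-y) + (x) = x - 2y   [differs from 2x + y: not invariant]
(C) xy  ->  (-y)(x) = -xy   [differs from xy: not invariant]
(D) x^2 + y^2  ->  (-y)^2 + (x)^2 = x^2 + y^2   [equals x^2 + y^2: invariant]

Only option (D), x^2 + y^2, is unchanged by the transformation.
Geometrically, x^2 + y^2 is the squared distance from the origin, which every rotation about the origin preserves.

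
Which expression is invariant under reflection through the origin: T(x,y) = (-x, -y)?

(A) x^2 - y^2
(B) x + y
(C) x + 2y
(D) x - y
A

The map is reflection through the origin: T(x,y) = (-x, -y).
Substitute the transformed coordinates into each option and compare with the original:
(A) x^2 - y^2  ->  (-x)^2 - (-y)^2 = x^2 - y^2   [equals x^2 - y^2: invariant]
(B) x + y  ->  (-x) + (-y) = -x - y   [differs from x + y: not invariant]
(C) x + 2y  ->  (-x) + 2(-y) = -x - 2y   [differs from x + 2y: not invariant]
(D) x - y  ->  (-x) - (-y) = -x + y   [differs from x - y: not invariant]

Only option (A), x^2 - y^2, is unchanged by the transformation.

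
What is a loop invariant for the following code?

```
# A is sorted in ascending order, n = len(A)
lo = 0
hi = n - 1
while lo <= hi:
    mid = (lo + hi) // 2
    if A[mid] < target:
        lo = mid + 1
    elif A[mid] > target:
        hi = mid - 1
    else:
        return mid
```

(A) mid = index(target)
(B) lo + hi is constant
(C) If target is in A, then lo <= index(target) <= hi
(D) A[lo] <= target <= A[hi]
C

A loop invariant must hold before the first iteration and be re-established by every execution of the body.

(C) If target is in A, then lo <= index(target) <= hi: Before the loop [lo, hi] = [0, n-1] covers every index. When A[mid] < target, sortedness puts target strictly to the right of mid, so setting lo = mid + 1 keeps index(target) in [lo, hi]; symmetrically for hi = mid - 1. Hence 'if target is in A then lo <= index(target) <= hi' holds after every iteration, and when lo > hi it proves target is absent.

The other options fail:
(A) mid = index(target): mid is just the current probe; it equals index(target) only on the iteration that returns.
(B) lo + hi is constant: each iteration moves exactly one of lo, hi, so lo + hi changes (e.g. 0 + (n-1) becomes (mid+1) + (n-1)).
(D) A[lo] <= target <= A[hi]: fails when target is not in A (e.g. target < A[0] already violates it before the loop), so it is not maintained in general.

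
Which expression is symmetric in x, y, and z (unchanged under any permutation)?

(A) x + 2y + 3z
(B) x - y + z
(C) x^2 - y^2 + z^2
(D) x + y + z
D

A symmetric expression is unchanged when the variables are permuted; here the transformation to test is the swap (x, y) -> (y, x).
A symmetric expression must survive every permutation; the single swap x <-> y already eliminates the distractors, and the keyed expression is also unchanged by x <-> z and y <-> z (each variable enters it in exactly the same way).
Substitute the transformed coordinates into each option and compare with the original:
(A) x + 2y + 3z  ->  (y) + 2(x) + 3z = 2x + y + 3z   [differs from x + 2y + 3z: not invariant]
(B) x - y + z  ->  (y) - (x) + z = -x + y + z   [differs from x - y + z: not invariant]
(C) x^2 - y^2 + z^2  ->  (y)^2 - (x)^2 + z^2 = -x^2 + y^2 + z^2   [differs from x^2 - y^2 + z^2: not invariant]
(D) x + y + z  ->  (y) + (x) + z = x + y + z   [equals x + y + z: invariant]

Only option (D), x + y + z, is unchanged by the transformation.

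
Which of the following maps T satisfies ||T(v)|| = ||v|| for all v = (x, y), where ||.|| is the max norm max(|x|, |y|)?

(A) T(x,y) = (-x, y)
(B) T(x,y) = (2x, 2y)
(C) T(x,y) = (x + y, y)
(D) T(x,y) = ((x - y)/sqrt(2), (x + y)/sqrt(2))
A

A transformation preserves a norm if ||T(v)|| = ||v|| for every v; a single vector where the norm changes rules an option out.

(A) T(x,y) = (-x, y): preserves the norm -- it only permutes the coordinates and/or flips signs, which leaves max(|x|, |y|) unchanged.
(B) T(x,y) = (2x, 2y): v = (1, 0) has norm max(|1|, |0|) = 1, but T(v) = (2, 0) has norm 2 -- not preserved.
(C) T(x,y) = (x + y, y): v = (1, 1) has norm max(|1|, |1|) = 1, but T(v) = (2, 1) has norm 2 -- not preserved.
(D) T(x,y) = ((x - y)/sqrt(2), (x + y)/sqrt(2)): v = (1, 0) has norm max(|1|, |0|) = 1, but T(v) = (sqrt(2)/2, sqrt(2)/2) has norm sqrt(2)/2 -- not preserved.

Therefore the answer is (A).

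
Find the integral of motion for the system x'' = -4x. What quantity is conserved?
E = (x')^2 + 4x^2

Multiply the equation by x':
x' * x'' = -4x * x'
The left side is d/dt[(x')^2/2] and the right side is d/dt[-4x^2/2], so
d/dt[(x')^2/2 + 4x^2/2] = 0, i.e. (x')^2/2 + 4x^2/2 = constant.
Multiplying by 2, the integral of motion is E = (x')^2 + 4x^2.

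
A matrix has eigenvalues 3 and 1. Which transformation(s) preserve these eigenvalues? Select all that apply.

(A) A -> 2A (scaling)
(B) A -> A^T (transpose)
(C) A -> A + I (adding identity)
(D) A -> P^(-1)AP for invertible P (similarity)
B and D

Eigenvalues are preserved by:
1. Similarity transformations: A -> P^(-1)AP (same characteristic polynomial)
2. Transpose: A^T has the same eigenvalues as A

Eigenvalues are NOT preserved by:
- Adding identity: eigenvalues become 3+1, 1+1
- Scaling: eigenvalues become 6, 2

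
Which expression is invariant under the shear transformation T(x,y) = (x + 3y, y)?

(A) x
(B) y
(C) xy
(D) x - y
B

Under the shear T(x,y) = (x + 3y, y):
Substitute the transformed coordinates into each option and compare with the original:
(A) x  ->  (x + 3y) = x + 3y   [differs from x: not invariant]
(B) y  ->  (y) = y   [equals y: invariant]
(C) xy  ->  (x + 3y)(y) = xy + 3y^2   [differs from xy: not invariant]
(D) x - y  ->  (x + 3y) - (y) = x + 2y   [differs from x - y: not invariant]

Only option (B), y, is unchanged by the transformation.
A horizontal shear moves points parallel to the x-axis, so the y-coordinate (and any function of y alone) is unchanged.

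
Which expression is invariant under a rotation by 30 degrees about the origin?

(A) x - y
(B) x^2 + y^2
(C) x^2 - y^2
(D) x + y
B

A rotation by 30 degrees sends (x, y) to (sqrt(3)x/2 - y/2, x/2 + sqrt(3)y/2).
Substitute the transformed coordinates into each option and compare with the original:
(A) x - y  ->  (sqrt(3)x/2 - y/2) - (x/2 + sqrt(3)y/2) = -x/2 + sqrt(3)x/2 - sqrt(3)y/2 - y/2   [differs from x - y: not invariant]
(B) x^2 + y^2  ->  (sqrt(3)x/2 - y/2)^2 + (x/2 + sqrt(3)y/2)^2 = x^2 + y^2   [equals x^2 + y^2: invariant]
(C) x^2 - y^2  ->  (sqrt(3)x/2 - y/2)^2 - (x/2 + sqrt(3)y/2)^2 = x^2/2 - sqrt(3)xy - y^2/2   [differs from x^2 - y^2: not invariant]
(D) x + y  ->  (sqrt(3)x/2 - y/2) + (x/2 + sqrt(3)y/2) = x/2 + sqrt(3)x/2 - y/2 + sqrt(3)y/2   [differs from x + y: not invariant]

Only option (B), x^2 + y^2, is unchanged by the transformation.
Geometrically, x^2 + y^2 is the squared distance from the origin, which every rotation about the origin preserves.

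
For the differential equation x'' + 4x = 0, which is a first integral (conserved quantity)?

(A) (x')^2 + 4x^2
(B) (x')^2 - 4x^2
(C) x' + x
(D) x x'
A

A first integral I satisfies dI/dt = 0 along every solution. Differentiate each option and use the equation of motion:
(A) d/dt[(x')^2 + 4x^2] = 2x'x'' + 8x x' = 2x'(-4x) + 8x x' = 0
(B) d/dt[(x')^2 - 4x^2] = 2x'x'' - 8x x' = -16x x', not identically 0
(C) d/dt[x' + x] = x'' + x' = -4x + x', not identically 0
(D) d/dt[x x'] = (x')^2 + x x'' = (x')^2 - 4x^2, not identically 0

Only (A) has zero time-derivative. So the energy-like quantity (x')^2 + 4x^2 is the first integral.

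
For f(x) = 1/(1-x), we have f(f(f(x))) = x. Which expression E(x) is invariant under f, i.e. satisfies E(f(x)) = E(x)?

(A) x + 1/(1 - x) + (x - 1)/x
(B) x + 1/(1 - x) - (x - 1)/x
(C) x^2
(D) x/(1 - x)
A

Replace x by f(x) = 1/(1 - x) in each option and simplify. As a quick numerical cross-check, also compare E(5) with E(f(5)) = E(-1/4).

(A) x + 1/(1 - x) + (x - 1)/x  ->  (1/(1 - x)) + 1/(1 - (1/(1 - x))) + ((1/(1 - x)) - 1)/(1/(1 - x)), which simplifies back to x + 1/(1 - x) + (x - 1)/x; check: E(5) = 111/20, E(-1/4) = 111/20.   [invariant]
(B) x + 1/(1 - x) - (x - 1)/x  ->  (1/(1 - x)) + 1/(1 - (1/(1 - x))) - ((1/(1 - x)) - 1)/(1/(1 - x)) = (x^2(1 - x) - x + (x - 1)^2)/(x(x - 1)); check: E(5) = 79/20 but E(-1/4) = -89/20.   [not invariant]
(C) x^2  ->  (1/(1 - x))^2 = (x - 1)^(-2); check: E(5) = 25 but E(-1/4) = 1/16.   [not invariant]
(D) x/(1 - x)  ->  (1/(1 - x))/(1 - (1/(1 - x))) = -1/x; check: E(5) = -5/4 but E(-1/4) = -1/5.   [not invariant]

Only (A) is unchanged. Indeed f(f(x)) = 1/(1 - 1/(1-x)) = (1-x)/(-x) = (x-1)/x, so E(x) = x + f(x) + f(f(x)) is the sum over the whole 3-cycle; applying f just permutes the three terms cyclically (x -> f(x) -> f(f(x)) -> x), leaving the sum unchanged.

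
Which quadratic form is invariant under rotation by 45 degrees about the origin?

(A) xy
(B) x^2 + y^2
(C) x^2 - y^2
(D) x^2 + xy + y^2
B

Rotation by 45 degrees sends (x, y) to (sqrt(2)x/2 - sqrt(2)y/2, sqrt(2)x/2 + sqrt(2)y/2).
Substitute the transformed coordinates into each option and compare with the original:
(A) xy  ->  (sqrt(2)x/2 - sqrt(2)y/2)(sqrt(2)x/2 + sqrt(2)y/2) = x^2/2 - y^2/2   [differs from xy: not invariant]
(B) x^2 + y^2  ->  (sqrt(2)x/2 - sqrt(2)y/2)^2 + (sqrt(2)x/2 + sqrt(2)y/2)^2 = x^2 + y^2   [equals x^2 + y^2: invariant]
(C) x^2 - y^2  ->  (sqrt(2)x/2 - sqrt(2)y/2)^2 - (sqrt(2)x/2 + sqrt(2)y/2)^2 = -2xy   [differs from x^2 - y^2: not invariant]
(D) x^2 + xy + y^2  ->  (sqrt(2)x/2 - sqrt(2)y/2)^2 + (sqrt(2)x/2 - sqrt(2)y/2)(sqrt(2)x/2 + sqrt(2)y/2) + (sqrt(2)x/2 + sqrt(2)y/2)^2 = 3x^2/2 + y^2/2   [differs from x^2 + xy + y^2: not invariant]

Only option (B), x^2 + y^2, is unchanged by the transformation.
x^2 + y^2 is the squared distance from the origin, which rotations preserve.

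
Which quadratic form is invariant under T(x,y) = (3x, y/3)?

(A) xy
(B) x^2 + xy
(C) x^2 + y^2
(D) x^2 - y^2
A

T multiplies x by 3 and divides y by 3.
Substitute the transformed coordinates into each option and compare with the original:
(A) xy  ->  (3x)(y/3) = xy   [equals xy: invariant]
(B) x^2 + xy  ->  (3x)^2 + (3x)(y/3) = 9x^2 + xy   [differs from x^2 + xy: not invariant]
(C) x^2 + y^2  ->  (3x)^2 + (y/3)^2 = 9x^2 + y^2/9   [differs from x^2 + y^2: not invariant]
(D) x^2 - y^2  ->  (3x)^2 - (y/3)^2 = 9x^2 - y^2/9   [differs from x^2 - y^2: not invariant]

Only option (A), xy, is unchanged by the transformation.
The factors 3 and 1/3 cancel only in the pure product xy.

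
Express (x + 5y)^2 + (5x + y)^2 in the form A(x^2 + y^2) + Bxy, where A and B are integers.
26(x^2 + y^2) + 20xy

Expanding: (x + 5y)^2 = x^2 + 10xy + 25y^2
(5x + y)^2 = 25x^2 + 10xy + y^2
Sum = (1+25)(x^2+y^2) + 20xy = 26(x^2 + y^2) + 20xy
This is symmetric in x and y.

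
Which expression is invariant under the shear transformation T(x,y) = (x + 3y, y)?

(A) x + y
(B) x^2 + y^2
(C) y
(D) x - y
C

Under the shear T(x,y) = (x + 3y, y):
Substitute the transformed coordinates into each option and compare with the original:
(A) x + y  ->  (x + 3y) + (y) = x + 4y   [differs from x + y: not invariant]
(B) x^2 + y^2  ->  (x + 3y)^2 + (y)^2 = x^2 + 6xy + 10y^2   [differs from x^2 + y^2: not invariant]
(C) y  ->  (y) = y   [equals y: invariant]
(D) x - y  ->  (x + 3y) - (y) = x + 2y   [differs from x - y: not invariant]

Only option (C), y, is unchanged by the transformation.
A horizontal shear moves points parallel to the x-axis, so the y-coordinate (and any function of y alone) is unchanged.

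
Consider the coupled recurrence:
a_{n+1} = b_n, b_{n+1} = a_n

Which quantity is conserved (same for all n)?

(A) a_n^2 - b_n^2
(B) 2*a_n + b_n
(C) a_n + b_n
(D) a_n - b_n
C

Replace a_n by a_{n+1} = b_n and b_n by b_{n+1} = a_n in each option and simplify:
(A) a_n^2 - b_n^2  ->  (b_n)^2 - (a_n)^2 = -a_n^2 + b_n^2   [not conserved]
(B) 2*a_n + b_n  ->  2*(b_n) + (a_n) = a_n + 2*b_n   [not conserved]
(C) a_n + b_n  ->  (b_n) + (a_n) = a_n + b_n   [conserved]
(D) a_n - b_n  ->  (b_n) - (a_n) = -a_n + b_n   [not conserved]

Only (C) a_n + b_n returns to itself after one step, so it is the conserved quantity.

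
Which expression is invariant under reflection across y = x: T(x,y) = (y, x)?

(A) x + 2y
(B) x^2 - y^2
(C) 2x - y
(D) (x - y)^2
D

The map is reflection across y = x: T(x,y) = (y, x).
Substitute the transformed coordinates into each option and compare with the original:
(A) x + 2y  ->  (y) + 2(x) = 2x + y   [differs from x + 2y: not invariant]
(B) x^2 - y^2  ->  (y)^2 - (x)^2 = -x^2 + y^2   [differs from x^2 - y^2: not invariant]
(C) 2x - y  ->  2(y) - (x) = -x + 2y   [differs from 2x - y: not invariant]
(D) (x - y)^2  ->  ((y) - (x))^2 = x^2 - 2xy + y^2   [equals (x - y)^2: invariant]

Only option (D), (x - y)^2, is unchanged by the transformation.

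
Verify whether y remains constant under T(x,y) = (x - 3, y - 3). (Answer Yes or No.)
No

Substitute T(x,y) = (x - 3, y - 3) into the expression and compare with the original.

Original: y
After applying T: (y - 3) = y - 3

This differs from the original y (difference: -3), so the expression is NOT invariant.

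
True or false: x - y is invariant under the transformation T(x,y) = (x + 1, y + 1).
True

Substitute T(x,y) = (x + 1, y + 1) into the expression and compare with the original.

Original: x - y
After applying T: (x + 1) - (y + 1) = x - y

This is identical to the original x - y, so the expression is invariant.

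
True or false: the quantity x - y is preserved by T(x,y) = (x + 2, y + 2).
True

Substitute T(x,y) = (x + 2, y + 2) into the expression and compare with the original.

Original: x - y
After applying T: (x + 2) - (y + 2) = x - y

This is identical to the original x - y, so the expression is invariant.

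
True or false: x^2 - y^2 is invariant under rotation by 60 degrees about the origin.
False

Applying rotation by 60 degrees: x' = x*cos(60 degrees) - y*sin(60 degrees) = x/2 - sqrt(3)y/2, y' = x*sin(60 degrees) + y*cos(60 degrees) = sqrt(3)x/2 + y/2

Substituting into x^2 - y^2:
(x/2 - sqrt(3)y/2)^2 - (sqrt(3)x/2 + y/2)^2
= -x^2/2 - sqrt(3)xy + y^2/2

This differs from the original expression x^2 - y^2, so it is NOT invariant.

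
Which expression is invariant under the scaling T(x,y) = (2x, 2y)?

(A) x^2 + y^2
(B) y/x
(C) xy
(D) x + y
B

Under the uniform scaling T(x,y) = (2x, 2y):
Substitute the transformed coordinates into each option and compare with the original:
(A) x^2 + y^2  ->  (2x)^2 + (2y)^2 = 4x^2 + 4y^2   [differs from x^2 + y^2: not invariant]
(B) y/x  ->  (2y)/(2x) = y/x   [equals y/x: invariant]
(C) xy  ->  (2x)(2y) = 4xy   [differs from xy: not invariant]
(D) x + y  ->  (2x) + (2y) = 2x + 2y   [differs from x + y: not invariant]

Only option (B), y/x, is unchanged by the transformation.
The common factor 2 cancels in a ratio of coordinates, while sums, products and sums of squares pick up factors of 2 or 4.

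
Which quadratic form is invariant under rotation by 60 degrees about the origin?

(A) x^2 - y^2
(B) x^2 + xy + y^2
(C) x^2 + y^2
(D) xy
C

Rotation by 60 degrees sends (x, y) to (x/2 - sqrt(3)y/2, sqrt(3)x/2 + y/2).
Substitute the transformed coordinates into each option and compare with the original:
(A) x^2 - y^2  ->  (x/2 - sqrt(3)y/2)^2 - (sqrt(3)x/2 + y/2)^2 = -x^2/2 - sqrt(3)xy + y^2/2   [differs from x^2 - y^2: not invariant]
(B) x^2 + xy + y^2  ->  (x/2 - sqrt(3)y/2)^2 + (x/2 - sqrt(3)y/2)(sqrt(3)x/2 + y/2) + (sqrt(3)x/2 + y/2)^2 = sqrt(3)x^2/4 + x^2 - xy/2 - sqrt(3)y^2/4 + y^2   [differs from x^2 + xy + y^2: not invariant]
(C) x^2 + y^2  ->  (x/2 - sqrt(3)y/2)^2 + (sqrt(3)x/2 + y/2)^2 = x^2 + y^2   [equals x^2 + y^2: invariant]
(D) xy  ->  (x/2 - sqrt(3)y/2)(sqrt(3)x/2 + y/2) = sqrt(3)x^2/4 - xy/2 - sqrt(3)y^2/4   [differs from xy: not invariant]

Only option (C), x^2 + y^2, is unchanged by the transformation.
x^2 + y^2 is the squared distance from the origin, which rotations preserve.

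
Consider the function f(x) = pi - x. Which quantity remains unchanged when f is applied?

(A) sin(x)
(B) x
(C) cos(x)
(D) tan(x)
A

For f(x) = pi - x:
sin(pi - x) = sin(x), so sine is invariant under this transformation.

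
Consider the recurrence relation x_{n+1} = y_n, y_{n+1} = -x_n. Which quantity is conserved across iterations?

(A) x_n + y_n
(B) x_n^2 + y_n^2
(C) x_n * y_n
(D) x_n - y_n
B

For the recurrence x_{n+1} = y_n, y_{n+1} = -x_n:

x_{n+1}^2 + y_{n+1}^2 = y_n^2 + (-x_n)^2 = x_n^2 + y_n^2
The sum of squares is conserved (like energy in a harmonic oscillator).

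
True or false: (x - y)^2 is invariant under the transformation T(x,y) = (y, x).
True

Substitute T(x,y) = (y, x) into the expression and compare with the original.

Original: (x - y)^2
After applying T: ((y) - (x))^2 = x^2 - 2xy + y^2

This is identical to the original (x - y)^2, so the expression is invariant.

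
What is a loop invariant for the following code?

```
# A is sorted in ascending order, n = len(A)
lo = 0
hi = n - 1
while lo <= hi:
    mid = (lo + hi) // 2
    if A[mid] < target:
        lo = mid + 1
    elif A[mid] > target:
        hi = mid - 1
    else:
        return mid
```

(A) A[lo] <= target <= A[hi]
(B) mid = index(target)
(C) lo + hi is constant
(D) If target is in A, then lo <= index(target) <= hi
D

A loop invariant must hold before the first iteration and be re-established by every execution of the body.

(D) If target is in A, then lo <= index(target) <= hi: Before the loop [lo, hi] = [0, n-1] covers every index. When A[mid] < target, sortedness puts target strictly to the right of mid, so setting lo = mid + 1 keeps index(target) in [lo, hi]; symmetrically for hi = mid - 1. Hence 'if target is in A then lo <= index(target) <= hi' holds after every iteration, and when lo > hi it proves target is absent.

The other options fail:
(A) A[lo] <= target <= A[hi]: fails when target is not in A (e.g. target < A[0] already violates it before the loop), so it is not maintained in general.
(B) mid = index(target): mid is just the current probe; it equals index(target) only on the iteration that returns.
(C) lo + hi is constant: each iteration moves exactly one of lo, hi, so lo + hi changes (e.g. 0 + (n-1) becomes (mid+1) + (n-1)).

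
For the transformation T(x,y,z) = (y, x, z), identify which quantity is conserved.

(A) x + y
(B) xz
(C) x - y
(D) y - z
A

Apply T(x,y,z) = (y, x, z) to each option, i.e. replace (x, y, z) by the transformed coordinates.
Substitute the transformed coordinates into each option and compare with the original:
(A) x + y  ->  (y) + (x) = x + y   [equals x + y: invariant]
(B) xz  ->  (y)(z) = yz   [differs from xz: not invariant]
(C) x - y  ->  (y) - (x) = -x + y   [differs from x - y: not invariant]
(D) y - z  ->  (x) - (z) = x - z   [differs from y - z: not invariant]

Only option (A), x + y, is unchanged by the transformation.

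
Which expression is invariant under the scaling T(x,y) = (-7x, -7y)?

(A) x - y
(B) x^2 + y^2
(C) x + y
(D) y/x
D

Under the uniform scaling T(x,y) = (-7x, -7y):
Substitute the transformed coordinates into each option and compare with the original:
(A) x - y  ->  (-7x) - (-7y) = -7x + 7y   [differs from x - y: not invariant]
(B) x^2 + y^2  ->  (-7x)^2 + (-7y)^2 = 49x^2 + 49y^2   [differs from x^2 + y^2: not invariant]
(C) x + y  ->  (-7x) + (-7y) = -7x - 7y   [differs from x + y: not invariant]
(D) y/x  ->  (-7y)/(-7x) = y/x   [equals y/x: invariant]

Only option (D), y/x, is unchanged by the transformation.
The common factor -7 cancels in a ratio of coordinates, while sums, products and sums of squares pick up factors of -7 or 49.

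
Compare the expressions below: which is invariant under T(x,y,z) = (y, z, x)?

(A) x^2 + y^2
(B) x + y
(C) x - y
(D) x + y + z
D

Apply T(x,y,z) = (y, z, x) to each option, i.e. replace (x, y, z) by the transformed coordinates.
Substitute the transformed coordinates into each option and compare with the original:
(A) x^2 + y^2  ->  (y)^2 + (z)^2 = y^2 + z^2   [differs from x^2 + y^2: not invariant]
(B) x + y  ->  (y) + (z) = y + z   [differs from x + y: not invariant]
(C) x - y  ->  (y) - (z) = y - z   [differs from x - y: not invariant]
(D) x + y + z  ->  (y) + (z) + (x) = x + y + z   [equals x + y + z: invariant]

Only option (D), x + y + z, is unchanged by the transformation.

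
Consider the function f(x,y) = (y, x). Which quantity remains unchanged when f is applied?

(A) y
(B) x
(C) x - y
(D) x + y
D

For f(x,y) = (y, x):
After applying f: x' = y, y' = x. So x' + y' = y + x = x + y.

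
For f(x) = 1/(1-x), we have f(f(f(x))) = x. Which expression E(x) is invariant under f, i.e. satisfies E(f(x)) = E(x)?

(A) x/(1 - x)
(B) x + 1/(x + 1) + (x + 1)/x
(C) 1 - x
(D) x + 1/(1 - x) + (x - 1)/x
D

Replace x by f(x) = 1/(1 - x) in each option and simplify. As a quick numerical cross-check, also compare E(3) with E(f(3)) = E(-1/2).

(A) x/(1 - x)  ->  (1/(1 - x))/(1 - (1/(1 - x))) = -1/x; check: E(3) = -3/2 but E(-1/2) = -1/3.   [not invariant]
(B) x + 1/(x + 1) + (x + 1)/x  ->  (1/(1 - x)) + 1/((1/(1 - x)) + 1) + ((1/(1 - x)) + 1)/(1/(1 - x)) = (-x^3 + 6x^2 - 11x + 7)/(x^2 - 3x + 2); check: E(3) = 55/12 but E(-1/2) = 1/2.   [not invariant]
(C) 1 - x  ->  1 - (1/(1 - x)) = x/(x - 1); check: E(3) = -2 but E(-1/2) = 3/2.   [not invariant]
(D) x + 1/(1 - x) + (x - 1)/x  ->  (1/(1 - x)) + 1/(1 - (1/(1 - x))) + ((1/(1 - x)) - 1)/(1/(1 - x)), which simplifies back to x + 1/(1 - x) + (x - 1)/x; check: E(3) = 19/6, E(-1/2) = 19/6.   [invariant]

Only (D) is unchanged. Indeed f(f(x)) = 1/(1 - 1/(1-x)) = (1-x)/(-x) = (x-1)/x, so E(x) = x + f(x) + f(f(x)) is the sum over the whole 3-cycle; applying f just permutes the three terms cyclically (x -> f(x) -> f(f(x)) -> x), leaving the sum unchanged.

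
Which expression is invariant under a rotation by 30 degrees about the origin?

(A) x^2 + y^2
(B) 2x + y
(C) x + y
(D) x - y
A

A rotation by 30 degrees sends (x, y) to (sqrt(3)x/2 - y/2, x/2 + sqrt(3)y/2).
Substitute the transformed coordinates into each option and compare with the original:
(A) x^2 + y^2  ->  (sqrt(3)x/2 - y/2)^2 + (x/2 + sqrt(3)y/2)^2 = x^2 + y^2   [equals x^2 + y^2: invariant]
(B) 2x + y  ->  2(sqrt(3)x/2 - y/2) + (x/2 + sqrt(3)y/2) = x/2 + sqrt(3)x - y + sqrt(3)y/2   [differs from 2x + y: not invariant]
(C) x + y  ->  (sqrt(3)x/2 - y/2) + (x/2 + sqrt(3)y/2) = x/2 + sqrt(3)x/2 - y/2 + sqrt(3)y/2   [differs from x + y: not invariant]
(D) x - y  ->  (sqrt(3)x/2 - y/2) - (x/2 + sqrt(3)y/2) = -x/2 + sqrt(3)x/2 - sqrt(3)y/2 - y/2   [differs from x - y: not invariant]

Only option (A), x^2 + y^2, is unchanged by the transformation.
Geometrically, x^2 + y^2 is the squared distance from the origin, which every rotation about the origin preserves.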